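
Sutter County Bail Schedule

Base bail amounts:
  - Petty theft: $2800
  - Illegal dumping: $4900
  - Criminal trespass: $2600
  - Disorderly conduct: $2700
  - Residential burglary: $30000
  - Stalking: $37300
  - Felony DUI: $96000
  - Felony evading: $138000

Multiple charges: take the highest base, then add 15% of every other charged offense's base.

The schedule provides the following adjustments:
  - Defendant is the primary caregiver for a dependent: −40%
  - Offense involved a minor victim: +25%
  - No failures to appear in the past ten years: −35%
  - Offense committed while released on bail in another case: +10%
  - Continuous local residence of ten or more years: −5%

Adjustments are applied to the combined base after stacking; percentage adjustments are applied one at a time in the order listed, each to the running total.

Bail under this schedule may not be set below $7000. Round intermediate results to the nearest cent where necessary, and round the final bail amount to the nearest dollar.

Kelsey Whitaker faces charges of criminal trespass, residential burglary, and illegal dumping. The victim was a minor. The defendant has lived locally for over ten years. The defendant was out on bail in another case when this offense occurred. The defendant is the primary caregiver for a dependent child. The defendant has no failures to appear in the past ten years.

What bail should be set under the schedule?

$15856

Base amounts from the schedule: criminal trespass $2600; residential burglary $30000; illegal dumping $4900.
Stacking rule: highest base plus 15% of each additional charge. Highest is residential burglary at $30000. Additional: $2600 × 15% = $390; $4900 × 15% = $735. Combined base = $30000 + $1125 = $31125.
Defendant is the primary caregiver for a dependent (−40%): $31125 × 0.6 = $18675.
Offense involved a minor victim (+25%): $18675 × 1.25 = $23343.75.
No failures to appear in the past ten years (−35%): $23343.75 × 0.65 = $15173.44.
Offense committed while released on bail in another case (+10%): $15173.44 × 1.1 = $16690.78.
Continuous local residence of ten or more years (−5%): $16690.78 × 0.95 = $15856.24.
$15856.24 is at or above the $7000 minimum.
Rounded to the nearest dollar: $15856.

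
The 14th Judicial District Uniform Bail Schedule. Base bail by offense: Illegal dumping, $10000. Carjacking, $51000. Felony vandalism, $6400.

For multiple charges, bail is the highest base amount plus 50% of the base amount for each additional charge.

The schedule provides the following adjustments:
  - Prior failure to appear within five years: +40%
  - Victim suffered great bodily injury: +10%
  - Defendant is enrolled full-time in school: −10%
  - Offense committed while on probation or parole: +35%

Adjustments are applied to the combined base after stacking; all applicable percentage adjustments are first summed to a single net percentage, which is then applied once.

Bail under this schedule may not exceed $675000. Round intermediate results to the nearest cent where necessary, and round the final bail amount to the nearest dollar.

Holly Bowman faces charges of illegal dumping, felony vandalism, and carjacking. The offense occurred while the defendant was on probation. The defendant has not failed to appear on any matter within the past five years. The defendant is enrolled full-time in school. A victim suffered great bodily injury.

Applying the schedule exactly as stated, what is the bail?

Base amounts from the schedule: illegal dumping $10000; felony vandalism $6400; carjacking $51000.
Stacking rule: highest base plus 50% of each additional charge. Highest is carjacking at $51000. Additional: $10000 × 50% = $5000; $6400 × 50% = $3200. Combined base = $51000 + $8200 = $59200.
Net percentage adjustment: +10% −10% +35% = +35%. $59200 × 1.35 = $79920.
$79920 is within the $675000 maximum.

$79920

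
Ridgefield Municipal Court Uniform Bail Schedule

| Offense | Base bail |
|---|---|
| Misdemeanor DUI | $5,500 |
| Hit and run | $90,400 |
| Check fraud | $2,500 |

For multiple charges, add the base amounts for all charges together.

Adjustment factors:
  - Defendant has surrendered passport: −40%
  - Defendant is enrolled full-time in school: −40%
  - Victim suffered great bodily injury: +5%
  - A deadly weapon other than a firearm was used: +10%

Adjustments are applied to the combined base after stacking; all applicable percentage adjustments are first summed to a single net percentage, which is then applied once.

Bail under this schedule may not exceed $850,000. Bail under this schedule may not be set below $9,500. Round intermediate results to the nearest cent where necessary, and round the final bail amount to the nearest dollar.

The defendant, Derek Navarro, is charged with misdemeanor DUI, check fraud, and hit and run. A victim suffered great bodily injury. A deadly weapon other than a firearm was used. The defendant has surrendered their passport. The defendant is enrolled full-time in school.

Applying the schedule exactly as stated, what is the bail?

$34,440

Base amounts from the schedule: misdemeanor DUI $5,500; check fraud $2,500; hit and run $90,400.
Stacking rule: sum of all bases. $5,500 + $2,500 + $90,400 = $98,400.
Net percentage adjustment: −40% −40% +5% +10% = −65%. $98,400 × 0.35 = $34,440.
$34,440 is within the $850,000 maximum.
$34,440 is at or above the $9,500 minimum.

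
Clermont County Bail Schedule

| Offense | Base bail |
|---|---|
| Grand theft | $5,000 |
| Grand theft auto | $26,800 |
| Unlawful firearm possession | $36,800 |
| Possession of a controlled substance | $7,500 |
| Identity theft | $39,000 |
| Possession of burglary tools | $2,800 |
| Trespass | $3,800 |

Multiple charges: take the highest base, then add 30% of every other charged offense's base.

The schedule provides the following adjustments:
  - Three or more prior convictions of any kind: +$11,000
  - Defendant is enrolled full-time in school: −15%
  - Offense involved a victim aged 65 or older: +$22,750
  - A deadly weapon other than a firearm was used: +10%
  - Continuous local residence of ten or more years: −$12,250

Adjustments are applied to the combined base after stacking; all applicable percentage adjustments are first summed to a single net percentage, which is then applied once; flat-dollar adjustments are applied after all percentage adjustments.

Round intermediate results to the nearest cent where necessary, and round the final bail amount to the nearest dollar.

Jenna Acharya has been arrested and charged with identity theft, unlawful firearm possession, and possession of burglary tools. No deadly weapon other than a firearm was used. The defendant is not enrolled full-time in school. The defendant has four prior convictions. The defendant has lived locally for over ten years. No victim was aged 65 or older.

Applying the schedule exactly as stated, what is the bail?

$49,630

Base amounts from the schedule: identity theft $39,000; unlawful firearm possession $36,800; possession of burglary tools $2,800.
Stacking rule: highest base plus 30% of each additional charge. Highest is identity theft at $39,000. Additional: $36,800 × 30% = $11,040; $2,800 × 30% = $840. Combined base = $39,000 + $11,880 = $50,880.
Three or more prior convictions of any kind (+$11,000 flat): $50,880 + $11,000 = $61,880.
Continuous local residence of ten or more years (−$12,250 flat): $61,880 − $12,250 = $49,630.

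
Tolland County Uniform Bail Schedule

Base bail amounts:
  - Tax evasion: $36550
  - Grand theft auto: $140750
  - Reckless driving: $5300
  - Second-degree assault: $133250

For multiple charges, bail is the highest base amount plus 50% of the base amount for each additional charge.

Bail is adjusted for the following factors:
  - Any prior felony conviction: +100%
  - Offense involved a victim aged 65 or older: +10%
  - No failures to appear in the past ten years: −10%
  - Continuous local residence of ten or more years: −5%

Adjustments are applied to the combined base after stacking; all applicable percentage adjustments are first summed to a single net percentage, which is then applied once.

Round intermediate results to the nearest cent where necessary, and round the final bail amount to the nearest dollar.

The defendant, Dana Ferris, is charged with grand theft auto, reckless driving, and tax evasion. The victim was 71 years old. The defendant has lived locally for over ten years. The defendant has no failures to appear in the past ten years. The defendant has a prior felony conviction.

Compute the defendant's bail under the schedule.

$315266

Base amounts from the schedule: grand theft auto $140750; reckless driving $5300; tax evasion $36550.
Stacking rule: highest base plus 50% of each additional charge. Highest is grand theft auto at $140750. Additional: $5300 × 50% = $2650; $36550 × 50% = $18275. Combined base = $140750 + $20925 = $161675.
Net percentage adjustment: +100% +10% −10% −5% = +95%. $161675 × 1.95 = $315266.25.
Rounded to the nearest dollar: $315266.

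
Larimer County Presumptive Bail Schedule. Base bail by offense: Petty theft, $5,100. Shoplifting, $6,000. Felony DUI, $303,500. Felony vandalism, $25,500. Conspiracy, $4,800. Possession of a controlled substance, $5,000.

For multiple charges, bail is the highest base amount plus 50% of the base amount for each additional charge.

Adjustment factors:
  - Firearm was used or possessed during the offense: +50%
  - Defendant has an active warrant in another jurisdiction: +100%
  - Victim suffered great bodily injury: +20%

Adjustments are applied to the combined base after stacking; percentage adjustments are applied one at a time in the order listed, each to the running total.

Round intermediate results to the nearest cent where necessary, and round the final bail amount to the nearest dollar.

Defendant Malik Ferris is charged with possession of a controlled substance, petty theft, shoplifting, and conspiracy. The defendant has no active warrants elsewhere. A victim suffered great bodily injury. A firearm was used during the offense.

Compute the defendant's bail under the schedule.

Base amounts from the schedule: possession of a controlled substance $5,000; petty theft $5,100; shoplifting $6,000; conspiracy $4,800.
Stacking rule: highest base plus 50% of each additional charge. Highest is shoplifting at $6,000. Additional: $5,000 × 50% = $2,500; $5,100 × 50% = $2,550; $4,800 × 50% = $2,400. Combined base = $6,000 + $7,450 = $13,450.
Firearm was used or possessed during the offense (+50%): $13,450 × 1.5 = $20,175.
Victim suffered great bodily injury (+20%): $20,175 × 1.2 = $24,210.

$24,210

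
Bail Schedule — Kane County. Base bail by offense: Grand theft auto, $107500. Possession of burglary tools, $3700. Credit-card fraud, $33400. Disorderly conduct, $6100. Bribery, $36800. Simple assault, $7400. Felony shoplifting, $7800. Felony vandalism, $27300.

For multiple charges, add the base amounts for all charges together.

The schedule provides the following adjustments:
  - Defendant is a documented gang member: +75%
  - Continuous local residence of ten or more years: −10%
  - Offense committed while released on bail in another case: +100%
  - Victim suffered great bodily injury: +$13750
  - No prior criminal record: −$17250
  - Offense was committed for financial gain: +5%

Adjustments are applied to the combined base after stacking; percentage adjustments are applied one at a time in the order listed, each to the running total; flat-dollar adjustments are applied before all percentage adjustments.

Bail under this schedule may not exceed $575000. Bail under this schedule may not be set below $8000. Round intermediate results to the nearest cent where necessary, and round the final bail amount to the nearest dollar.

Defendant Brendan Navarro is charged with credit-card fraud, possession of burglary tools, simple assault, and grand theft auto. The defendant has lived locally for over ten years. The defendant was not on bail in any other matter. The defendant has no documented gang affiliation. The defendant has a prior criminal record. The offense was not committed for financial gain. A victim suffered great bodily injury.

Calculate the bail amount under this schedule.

$149175

Base amounts from the schedule: credit-card fraud $33400; possession of burglary tools $3700; simple assault $7400; grand theft auto $107500.
Stacking rule: sum of all bases. $33400 + $3700 + $7400 + $107500 = $152000.
Victim suffered great bodily injury (+$13750 flat): $152000 + $13750 = $165750.
Continuous local residence of ten or more years (−10%): $165750 × 0.9 = $149175.
$149175 is within the $575000 maximum.
$149175 is at or above the $8000 minimum.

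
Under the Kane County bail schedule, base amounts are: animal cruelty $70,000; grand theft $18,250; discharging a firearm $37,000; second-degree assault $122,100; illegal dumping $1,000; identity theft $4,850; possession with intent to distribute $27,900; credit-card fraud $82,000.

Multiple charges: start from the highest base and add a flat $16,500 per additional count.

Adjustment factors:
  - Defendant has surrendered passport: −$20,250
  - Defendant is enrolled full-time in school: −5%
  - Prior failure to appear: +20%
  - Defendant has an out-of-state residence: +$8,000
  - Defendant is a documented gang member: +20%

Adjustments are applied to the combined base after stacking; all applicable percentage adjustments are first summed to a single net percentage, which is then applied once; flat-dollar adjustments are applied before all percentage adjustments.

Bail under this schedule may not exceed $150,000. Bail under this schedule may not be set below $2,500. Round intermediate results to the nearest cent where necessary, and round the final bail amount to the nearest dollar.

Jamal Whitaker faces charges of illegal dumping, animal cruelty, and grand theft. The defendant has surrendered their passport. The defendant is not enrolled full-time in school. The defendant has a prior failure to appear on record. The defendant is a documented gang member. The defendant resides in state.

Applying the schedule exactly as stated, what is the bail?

Base amounts from the schedule: illegal dumping $1,000; animal cruelty $70,000; grand theft $18,250.
Stacking rule: highest base plus $16,500 per additional charge. Highest is animal cruelty at $70,000; 2 additional charges → +$33,000. Combined base = $103,000.
Defendant has surrendered passport (−$20,250 flat): $103,000 − $20,250 = $82,750.
Net percentage adjustment: +20% +20% = +40%. $82,750 × 1.4 = $115,850.
$115,850 is within the $150,000 maximum.
$115,850 is at or above the $2,500 minimum.

$115,850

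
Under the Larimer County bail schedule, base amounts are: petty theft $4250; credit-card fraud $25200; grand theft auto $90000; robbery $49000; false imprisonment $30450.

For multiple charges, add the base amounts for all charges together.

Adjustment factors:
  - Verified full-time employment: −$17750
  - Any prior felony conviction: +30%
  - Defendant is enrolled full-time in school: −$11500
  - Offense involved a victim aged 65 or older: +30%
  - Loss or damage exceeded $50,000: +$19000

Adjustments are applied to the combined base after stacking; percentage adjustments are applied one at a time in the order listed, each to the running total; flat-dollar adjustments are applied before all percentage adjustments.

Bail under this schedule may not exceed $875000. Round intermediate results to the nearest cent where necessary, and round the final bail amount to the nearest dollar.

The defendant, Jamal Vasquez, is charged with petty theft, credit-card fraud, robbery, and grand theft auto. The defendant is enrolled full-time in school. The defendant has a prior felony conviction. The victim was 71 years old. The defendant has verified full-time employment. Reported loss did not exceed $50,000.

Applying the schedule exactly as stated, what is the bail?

$235248

Base amounts from the schedule: petty theft $4250; credit-card fraud $25200; robbery $49000; grand theft auto $90000.
Stacking rule: sum of all bases. $4250 + $25200 + $49000 + $90000 = $168450.
Verified full-time employment (−$17750 flat): $168450 − $17750 = $150700.
Defendant is enrolled full-time in school (−$11500 flat): $150700 − $11500 = $139200.
Any prior felony conviction (+30%): $139200 × 1.3 = $180960.
Offense involved a victim aged 65 or older (+30%): $180960 × 1.3 = $235248.
$235248 is within the $875000 maximum.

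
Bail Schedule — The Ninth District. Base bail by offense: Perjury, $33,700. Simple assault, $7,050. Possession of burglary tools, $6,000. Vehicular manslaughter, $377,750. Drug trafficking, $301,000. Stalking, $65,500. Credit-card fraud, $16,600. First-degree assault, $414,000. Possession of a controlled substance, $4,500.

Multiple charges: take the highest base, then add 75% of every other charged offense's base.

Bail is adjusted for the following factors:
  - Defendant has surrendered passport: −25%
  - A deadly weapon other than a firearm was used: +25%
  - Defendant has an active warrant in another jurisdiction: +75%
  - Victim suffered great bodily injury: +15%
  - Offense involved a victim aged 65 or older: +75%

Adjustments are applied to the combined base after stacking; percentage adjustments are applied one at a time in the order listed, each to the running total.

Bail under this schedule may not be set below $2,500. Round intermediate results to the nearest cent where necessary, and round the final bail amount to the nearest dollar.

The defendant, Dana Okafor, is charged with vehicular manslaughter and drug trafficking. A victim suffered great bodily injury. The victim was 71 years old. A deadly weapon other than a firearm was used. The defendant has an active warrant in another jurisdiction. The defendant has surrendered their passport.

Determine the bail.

Base amounts from the schedule: vehicular manslaughter $377,750; drug trafficking $301,000.
Stacking rule: highest base plus 75% of each additional charge. Highest is vehicular manslaughter at $377,750. Additional: $301,000 × 75% = $225,750. Combined base = $377,750 + $225,750 = $603,500.
Defendant has surrendered passport (−25%): $603,500 × 0.75 = $452,625.
A deadly weapon other than a firearm was used (+25%): $452,625 × 1.25 = $565,781.25.
Defendant has an active warrant in another jurisdiction (+75%): $565,781.25 × 1.75 = $990,117.19.
Victim suffered great bodily injury (+15%): $990,117.19 × 1.15 = $1,138,634.77.
Offense involved a victim aged 65 or older (+75%): $1,138,634.77 × 1.75 = $1,992,610.85.
$1,992,610.85 is at or above the $2,500 minimum.
Rounded to the nearest dollar: $1,992,611.

$1,992,611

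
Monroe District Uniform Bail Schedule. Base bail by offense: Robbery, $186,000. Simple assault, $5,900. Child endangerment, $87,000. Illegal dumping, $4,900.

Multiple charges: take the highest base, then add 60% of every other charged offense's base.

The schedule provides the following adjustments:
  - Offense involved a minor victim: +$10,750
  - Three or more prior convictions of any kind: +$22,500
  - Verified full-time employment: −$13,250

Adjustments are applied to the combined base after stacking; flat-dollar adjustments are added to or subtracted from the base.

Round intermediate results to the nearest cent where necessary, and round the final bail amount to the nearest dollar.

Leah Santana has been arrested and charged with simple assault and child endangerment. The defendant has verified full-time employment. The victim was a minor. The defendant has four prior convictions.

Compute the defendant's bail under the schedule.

Base amounts from the schedule: simple assault $5,900; child endangerment $87,000.
Stacking rule: highest base plus 60% of each additional charge. Highest is child endangerment at $87,000. Additional: $5,900 × 60% = $3,540. Combined base = $87,000 + $3,540 = $90,540.
Offense involved a minor victim (+$10,750 flat): $90,540 + $10,750 = $101,290.
Three or more prior convictions of any kind (+$22,500 flat): $101,290 + $22,500 = $123,790.
Verified full-time employment (−$13,250 flat): $123,790 − $13,250 = $110,540.

$110,540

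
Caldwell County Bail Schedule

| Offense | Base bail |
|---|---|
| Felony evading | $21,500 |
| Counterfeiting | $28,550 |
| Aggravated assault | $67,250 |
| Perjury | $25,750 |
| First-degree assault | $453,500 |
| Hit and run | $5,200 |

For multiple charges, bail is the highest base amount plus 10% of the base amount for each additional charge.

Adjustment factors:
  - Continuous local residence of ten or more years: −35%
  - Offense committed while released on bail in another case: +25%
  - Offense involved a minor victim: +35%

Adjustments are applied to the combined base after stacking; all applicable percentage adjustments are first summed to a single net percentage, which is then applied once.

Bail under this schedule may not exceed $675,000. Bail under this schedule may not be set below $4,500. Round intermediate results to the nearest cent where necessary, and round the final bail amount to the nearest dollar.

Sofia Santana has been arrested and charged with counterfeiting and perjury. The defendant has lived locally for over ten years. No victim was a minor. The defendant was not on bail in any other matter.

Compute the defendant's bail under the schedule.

$20,231

Base amounts from the schedule: counterfeiting $28,550; perjury $25,750.
Stacking rule: highest base plus 10% of each additional charge. Highest is counterfeiting at $28,550. Additional: $25,750 × 10% = $2,575. Combined base = $28,550 + $2,575 = $31,125.
Continuous local residence of ten or more years (−35%): $31,125 × 0.65 = $20,231.25.
$20,231.25 is within the $675,000 maximum.
$20,231.25 is at or above the $4,500 minimum.
Rounded to the nearest dollar: $20,231.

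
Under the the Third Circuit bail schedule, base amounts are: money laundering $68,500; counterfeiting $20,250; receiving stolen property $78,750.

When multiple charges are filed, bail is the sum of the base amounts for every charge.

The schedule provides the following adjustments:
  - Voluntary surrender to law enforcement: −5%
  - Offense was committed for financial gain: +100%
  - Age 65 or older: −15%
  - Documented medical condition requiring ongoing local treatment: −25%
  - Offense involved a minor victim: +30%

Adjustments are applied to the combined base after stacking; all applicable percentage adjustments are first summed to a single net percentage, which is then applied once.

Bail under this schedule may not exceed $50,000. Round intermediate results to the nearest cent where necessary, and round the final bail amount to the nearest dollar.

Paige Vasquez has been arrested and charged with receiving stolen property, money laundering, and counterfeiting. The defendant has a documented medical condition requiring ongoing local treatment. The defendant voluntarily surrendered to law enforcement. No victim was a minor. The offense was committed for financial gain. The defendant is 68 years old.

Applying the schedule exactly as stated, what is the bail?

$50,000

Base amounts from the schedule: receiving stolen property $78,750; money laundering $68,500; counterfeiting $20,250.
Stacking rule: sum of all bases. $78,750 + $68,500 + $20,250 = $167,500.
Net percentage adjustment: −5% +100% −15% −25% = +55%. $167,500 × 1.55 = $259,625.
Result $259,625 exceeds the maximum of $50,000; bail is capped at $50,000.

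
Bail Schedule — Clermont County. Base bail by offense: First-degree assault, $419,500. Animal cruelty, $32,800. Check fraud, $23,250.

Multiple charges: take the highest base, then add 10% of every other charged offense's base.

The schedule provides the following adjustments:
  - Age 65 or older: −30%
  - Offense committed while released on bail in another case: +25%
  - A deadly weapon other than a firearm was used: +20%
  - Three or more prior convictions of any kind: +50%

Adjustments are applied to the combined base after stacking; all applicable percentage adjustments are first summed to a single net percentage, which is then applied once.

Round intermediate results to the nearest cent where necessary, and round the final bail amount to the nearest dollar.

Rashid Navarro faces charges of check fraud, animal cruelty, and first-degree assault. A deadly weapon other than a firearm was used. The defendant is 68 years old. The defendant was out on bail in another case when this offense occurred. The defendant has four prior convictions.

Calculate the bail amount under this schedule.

$701,423

Base amounts from the schedule: check fraud $23,250; animal cruelty $32,800; first-degree assault $419,500.
Stacking rule: highest base plus 10% of each additional charge. Highest is first-degree assault at $419,500. Additional: $23,250 × 10% = $2,325; $32,800 × 10% = $3,280. Combined base = $419,500 + $5,605 = $425,105.
Net percentage adjustment: −30% +25% +20% +50% = +65%. $425,105 × 1.65 = $701,423.25.
Rounded to the nearest dollar: $701,423.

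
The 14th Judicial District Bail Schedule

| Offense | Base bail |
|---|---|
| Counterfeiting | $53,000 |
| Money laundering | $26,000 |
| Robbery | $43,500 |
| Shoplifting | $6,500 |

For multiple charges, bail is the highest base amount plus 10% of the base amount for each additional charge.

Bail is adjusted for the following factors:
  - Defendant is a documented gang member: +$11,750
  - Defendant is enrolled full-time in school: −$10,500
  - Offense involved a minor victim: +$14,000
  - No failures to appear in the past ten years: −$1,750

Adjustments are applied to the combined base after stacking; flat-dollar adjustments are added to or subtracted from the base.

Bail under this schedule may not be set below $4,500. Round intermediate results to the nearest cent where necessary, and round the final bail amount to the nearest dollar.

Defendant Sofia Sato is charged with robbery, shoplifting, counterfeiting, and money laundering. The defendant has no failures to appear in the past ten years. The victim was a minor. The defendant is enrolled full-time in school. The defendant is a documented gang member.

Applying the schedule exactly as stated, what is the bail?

$74,100

Base amounts from the schedule: robbery $43,500; shoplifting $6,500; counterfeiting $53,000; money laundering $26,000.
Stacking rule: highest base plus 10% of each additional charge. Highest is counterfeiting at $53,000. Additional: $43,500 × 10% = $4,350; $6,500 × 10% = $650; $26,000 × 10% = $2,600. Combined base = $53,000 + $7,600 = $60,600.
Defendant is a documented gang member (+$11,750 flat): $60,600 + $11,750 = $72,350.
Defendant is enrolled full-time in school (−$10,500 flat): $72,350 − $10,500 = $61,850.
Offense involved a minor victim (+$14,000 flat): $61,850 + $14,000 = $75,850.
No failures to appear in the past ten years (−$1,750 flat): $75,850 − $1,750 = $74,100.
$74,100 is at or above the $4,500 minimum.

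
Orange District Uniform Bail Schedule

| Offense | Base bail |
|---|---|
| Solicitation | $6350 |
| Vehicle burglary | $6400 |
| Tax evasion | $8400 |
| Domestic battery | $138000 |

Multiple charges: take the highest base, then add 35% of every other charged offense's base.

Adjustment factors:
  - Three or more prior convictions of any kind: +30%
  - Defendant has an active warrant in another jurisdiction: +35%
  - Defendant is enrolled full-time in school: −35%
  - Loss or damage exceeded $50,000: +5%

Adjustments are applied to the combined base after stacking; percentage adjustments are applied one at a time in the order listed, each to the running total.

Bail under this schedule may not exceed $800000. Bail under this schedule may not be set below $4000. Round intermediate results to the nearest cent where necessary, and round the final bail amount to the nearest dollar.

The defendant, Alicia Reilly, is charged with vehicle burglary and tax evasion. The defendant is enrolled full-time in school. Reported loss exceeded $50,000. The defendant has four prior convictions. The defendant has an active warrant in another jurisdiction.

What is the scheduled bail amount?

$12744

Base amounts from the schedule: vehicle burglary $6400; tax evasion $8400.
Stacking rule: highest base plus 35% of each additional charge. Highest is tax evasion at $8400. Additional: $6400 × 35% = $2240. Combined base = $8400 + $2240 = $10640.
Three or more prior convictions of any kind (+30%): $10640 × 1.3 = $13832.
Defendant has an active warrant in another jurisdiction (+35%): $13832 × 1.35 = $18673.20.
Defendant is enrolled full-time in school (−35%): $18673.20 × 0.65 = $12137.58.
Loss or damage exceeded $50,000 (+5%): $12137.58 × 1.05 = $12744.46.
$12744.46 is within the $800000 maximum.
$12744.46 is at or above the $4000 minimum.
Rounded to the nearest dollar: $12744.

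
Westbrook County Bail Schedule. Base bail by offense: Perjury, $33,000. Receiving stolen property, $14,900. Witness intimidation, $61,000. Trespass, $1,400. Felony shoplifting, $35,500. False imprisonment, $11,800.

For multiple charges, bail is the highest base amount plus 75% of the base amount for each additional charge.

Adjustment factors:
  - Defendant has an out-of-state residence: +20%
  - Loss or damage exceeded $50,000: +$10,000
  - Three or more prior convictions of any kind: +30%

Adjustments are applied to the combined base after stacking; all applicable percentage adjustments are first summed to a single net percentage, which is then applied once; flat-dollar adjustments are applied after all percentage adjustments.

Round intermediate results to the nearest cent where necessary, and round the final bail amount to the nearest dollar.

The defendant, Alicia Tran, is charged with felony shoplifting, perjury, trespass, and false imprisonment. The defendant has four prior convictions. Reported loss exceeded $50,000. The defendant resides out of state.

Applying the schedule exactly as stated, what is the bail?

Base amounts from the schedule: felony shoplifting $35,500; perjury $33,000; trespass $1,400; false imprisonment $11,800.
Stacking rule: highest base plus 75% of each additional charge. Highest is felony shoplifting at $35,500. Additional: $33,000 × 75% = $24,750; $1,400 × 75% = $1,050; $11,800 × 75% = $8,850. Combined base = $35,500 + $34,650 = $70,150.
Net percentage adjustment: +20% +30% = +50%. $70,150 × 1.5 = $105,225.
Loss or damage exceeded $50,000 (+$10,000 flat): $105,225 + $10,000 = $115,225.

$115,225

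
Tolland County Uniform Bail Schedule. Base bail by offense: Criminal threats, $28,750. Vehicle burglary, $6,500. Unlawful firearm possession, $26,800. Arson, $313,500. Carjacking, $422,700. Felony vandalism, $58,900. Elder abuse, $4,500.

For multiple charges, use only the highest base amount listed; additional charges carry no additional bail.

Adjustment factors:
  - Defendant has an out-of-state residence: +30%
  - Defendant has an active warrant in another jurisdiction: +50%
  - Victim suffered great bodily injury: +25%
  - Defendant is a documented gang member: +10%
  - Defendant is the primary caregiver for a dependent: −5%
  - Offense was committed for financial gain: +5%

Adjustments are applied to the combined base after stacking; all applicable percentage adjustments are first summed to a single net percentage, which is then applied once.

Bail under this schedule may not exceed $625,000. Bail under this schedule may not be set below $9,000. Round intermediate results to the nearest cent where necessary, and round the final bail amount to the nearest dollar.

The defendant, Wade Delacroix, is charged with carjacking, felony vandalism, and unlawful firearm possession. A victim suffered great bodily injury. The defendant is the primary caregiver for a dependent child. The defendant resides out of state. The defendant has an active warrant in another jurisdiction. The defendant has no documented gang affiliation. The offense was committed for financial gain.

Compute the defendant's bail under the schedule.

$625,000

Base amounts from the schedule: carjacking $422,700; felony vandalism $58,900; unlawful firearm possession $26,800.
Stacking rule: use the highest base only. Highest is carjacking at $422,700. Combined base = $422,700.
Net percentage adjustment: +30% +50% +25% −5% +5% = +105%. $422,700 × 2.05 = $866,535.
Result $866,535 exceeds the maximum of $625,000; bail is capped at $625,000.
$625,000 is at or above the $9,000 minimum.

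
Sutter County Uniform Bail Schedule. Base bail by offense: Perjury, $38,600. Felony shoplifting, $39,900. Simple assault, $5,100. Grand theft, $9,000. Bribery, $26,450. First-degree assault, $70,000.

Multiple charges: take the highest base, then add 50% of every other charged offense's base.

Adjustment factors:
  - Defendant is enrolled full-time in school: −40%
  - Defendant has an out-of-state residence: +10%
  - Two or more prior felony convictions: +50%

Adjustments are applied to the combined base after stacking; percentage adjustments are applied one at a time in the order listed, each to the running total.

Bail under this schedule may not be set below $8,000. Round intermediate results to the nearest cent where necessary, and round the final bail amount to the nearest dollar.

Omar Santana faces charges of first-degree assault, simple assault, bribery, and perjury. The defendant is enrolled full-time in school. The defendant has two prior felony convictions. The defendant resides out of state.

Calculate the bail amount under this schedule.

Base amounts from the schedule: first-degree assault $70,000; simple assault $5,100; bribery $26,450; perjury $38,600.
Stacking rule: highest base plus 50% of each additional charge. Highest is first-degree assault at $70,000. Additional: $5,100 × 50% = $2,550; $26,450 × 50% = $13,225; $38,600 × 50% = $19,300. Combined base = $70,000 + $35,075 = $105,075.
Defendant is enrolled full-time in school (−40%): $105,075 × 0.6 = $63,045.
Defendant has an out-of-state residence (+10%): $63,045 × 1.1 = $69,349.50.
Two or more prior felony convictions (+50%): $69,349.50 × 1.5 = $104,024.25.
$104,024.25 is at or above the $8,000 minimum.
Rounded to the nearest dollar: $104,024.

$104,024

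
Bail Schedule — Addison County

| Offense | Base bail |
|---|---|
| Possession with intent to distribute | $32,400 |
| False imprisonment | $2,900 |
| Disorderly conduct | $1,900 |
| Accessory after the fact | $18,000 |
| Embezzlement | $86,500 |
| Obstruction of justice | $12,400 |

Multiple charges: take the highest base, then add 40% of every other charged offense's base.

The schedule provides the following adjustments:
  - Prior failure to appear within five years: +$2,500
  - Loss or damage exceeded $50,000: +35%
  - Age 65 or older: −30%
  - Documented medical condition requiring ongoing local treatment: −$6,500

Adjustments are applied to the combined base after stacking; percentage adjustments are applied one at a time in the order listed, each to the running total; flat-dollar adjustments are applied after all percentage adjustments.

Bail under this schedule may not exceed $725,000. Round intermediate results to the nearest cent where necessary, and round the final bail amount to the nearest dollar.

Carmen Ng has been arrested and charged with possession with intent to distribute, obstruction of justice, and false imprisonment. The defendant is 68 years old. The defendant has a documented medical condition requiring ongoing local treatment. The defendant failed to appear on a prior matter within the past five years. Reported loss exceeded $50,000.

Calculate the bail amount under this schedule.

Base amounts from the schedule: possession with intent to distribute $32,400; obstruction of justice $12,400; false imprisonment $2,900.
Stacking rule: highest base plus 40% of each additional charge. Highest is possession with intent to distribute at $32,400. Additional: $12,400 × 40% = $4,960; $2,900 × 40% = $1,160. Combined base = $32,400 + $6,120 = $38,520.
Loss or damage exceeded $50,000 (+35%): $38,520 × 1.35 = $52,002.
Age 65 or older (−30%): $52,002 × 0.7 = $36,401.40.
Prior failure to appear within five years (+$2,500 flat): $36,401.40 + $2,500 = $38,901.40.
Documented medical condition requiring ongoing local treatment (−$6,500 flat): $38,901.40 − $6,500 = $32,401.40.
$32,401.40 is within the $725,000 maximum.
Rounded to the nearest dollar: $32,401.

$32,401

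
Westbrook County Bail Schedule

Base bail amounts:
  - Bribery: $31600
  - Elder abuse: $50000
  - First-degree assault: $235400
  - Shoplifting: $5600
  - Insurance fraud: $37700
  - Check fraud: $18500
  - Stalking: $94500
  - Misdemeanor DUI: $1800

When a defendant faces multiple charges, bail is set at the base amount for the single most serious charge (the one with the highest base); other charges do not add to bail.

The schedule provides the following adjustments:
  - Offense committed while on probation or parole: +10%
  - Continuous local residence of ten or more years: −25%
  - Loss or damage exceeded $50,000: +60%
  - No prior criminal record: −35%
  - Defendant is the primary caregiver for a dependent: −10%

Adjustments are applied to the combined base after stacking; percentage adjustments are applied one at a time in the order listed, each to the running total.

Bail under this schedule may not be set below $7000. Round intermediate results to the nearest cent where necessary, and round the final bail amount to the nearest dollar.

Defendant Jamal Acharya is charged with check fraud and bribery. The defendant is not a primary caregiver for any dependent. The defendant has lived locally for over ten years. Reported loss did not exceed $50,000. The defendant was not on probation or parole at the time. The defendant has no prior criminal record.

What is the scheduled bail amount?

Base amounts from the schedule: check fraud $18500; bribery $31600.
Stacking rule: use the highest base only. Highest is bribery at $31600. Combined base = $31600.
Continuous local residence of ten or more years (−25%): $31600 × 0.75 = $23700.
No prior criminal record (−35%): $23700 × 0.65 = $15405.
$15405 is at or above the $7000 minimum.

$15405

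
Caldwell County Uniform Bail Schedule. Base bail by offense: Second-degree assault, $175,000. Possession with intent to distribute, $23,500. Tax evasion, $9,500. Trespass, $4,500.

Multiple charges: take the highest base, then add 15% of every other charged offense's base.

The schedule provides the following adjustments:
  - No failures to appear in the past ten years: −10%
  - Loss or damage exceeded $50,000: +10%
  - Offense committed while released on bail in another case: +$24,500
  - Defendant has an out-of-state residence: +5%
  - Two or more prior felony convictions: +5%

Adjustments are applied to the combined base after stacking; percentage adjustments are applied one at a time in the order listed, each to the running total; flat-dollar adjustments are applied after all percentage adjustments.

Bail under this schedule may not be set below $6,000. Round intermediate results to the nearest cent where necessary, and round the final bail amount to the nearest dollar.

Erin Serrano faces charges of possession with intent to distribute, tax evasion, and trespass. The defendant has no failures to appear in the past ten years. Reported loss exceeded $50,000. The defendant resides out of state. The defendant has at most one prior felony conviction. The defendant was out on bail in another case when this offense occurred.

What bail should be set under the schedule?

$51,111

Base amounts from the schedule: possession with intent to distribute $23,500; tax evasion $9,500; trespass $4,500.
Stacking rule: highest base plus 15% of each additional charge. Highest is possession with intent to distribute at $23,500. Additional: $9,500 × 15% = $1,425; $4,500 × 15% = $675. Combined base = $23,500 + $2,100 = $25,600.
No failures to appear in the past ten years (−10%): $25,600 × 0.9 = $23,040.
Loss or damage exceeded $50,000 (+10%): $23,040 × 1.1 = $25,344.
Defendant has an out-of-state residence (+5%): $25,344 × 1.05 = $26,611.20.
Offense committed while released on bail in another case (+$24,500 flat): $26,611.20 + $24,500 = $51,111.20.
$51,111.20 is at or above the $6,000 minimum.
Rounded to the nearest dollar: $51,111.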